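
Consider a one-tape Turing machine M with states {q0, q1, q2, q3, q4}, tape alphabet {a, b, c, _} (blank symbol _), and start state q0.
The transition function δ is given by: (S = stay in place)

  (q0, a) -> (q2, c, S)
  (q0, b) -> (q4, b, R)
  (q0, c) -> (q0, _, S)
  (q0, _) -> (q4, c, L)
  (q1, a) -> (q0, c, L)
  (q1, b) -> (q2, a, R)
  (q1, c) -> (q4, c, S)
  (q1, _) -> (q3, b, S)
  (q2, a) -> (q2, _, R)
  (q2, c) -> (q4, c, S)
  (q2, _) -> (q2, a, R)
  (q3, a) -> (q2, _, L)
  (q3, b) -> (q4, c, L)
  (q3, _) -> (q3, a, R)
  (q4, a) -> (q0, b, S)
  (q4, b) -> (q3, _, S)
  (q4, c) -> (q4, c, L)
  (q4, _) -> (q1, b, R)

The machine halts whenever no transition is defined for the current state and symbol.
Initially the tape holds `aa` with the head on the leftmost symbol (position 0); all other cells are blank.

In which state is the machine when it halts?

q3

state=q0 head=0 tape=_[a]a   (q0,a)→(q2,c,S)
state=q2 head=0 tape=_[c]a   (q2,c)→(q4,c,S)
state=q4 head=0 tape=_[c]a   (q4,c)→(q4,c,L)
state=q4 head=-1 tape=[_]ca   (q4,_)→(q1,b,R)
state=q1 head=0 tape=b[c]a   (q1,c)→(q4,c,S)
state=q4 head=0 tape=b[c]a   (q4,c)→(q4,c,L)
state=q4 head=-1 tape=[b]ca   (q4,b)→(q3,_,S)
state=q3 head=-1 tape=[_]ca   (q3,_)→(q3,a,R)
state=q3 head=0 tape=a[c]a
No transition is defined for (q3, c); M halts in state q3.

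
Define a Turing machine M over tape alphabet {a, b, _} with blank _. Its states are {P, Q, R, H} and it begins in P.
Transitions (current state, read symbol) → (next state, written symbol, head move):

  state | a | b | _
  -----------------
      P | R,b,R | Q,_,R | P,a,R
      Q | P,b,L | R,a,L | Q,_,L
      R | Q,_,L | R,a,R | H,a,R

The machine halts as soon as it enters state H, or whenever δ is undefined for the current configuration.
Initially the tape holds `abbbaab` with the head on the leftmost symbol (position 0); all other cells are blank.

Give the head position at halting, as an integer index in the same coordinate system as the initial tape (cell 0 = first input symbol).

5

P | [a]bbbaab   read a → write b, move R, go to R
R | b[b]bbaab   read b → write a, move R, go to R
R | ba[b]baab   read b → write a, move R, go to R
R | baa[b]aab   read b → write a, move R, go to R
R | baaa[a]ab   read a → write _, move L, go to Q
Q | baa[a]_ab   read a → write b, move L, go to P
P | ba[a]b_ab   read a → write b, move R, go to R
R | bab[b]_ab   read b → write a, move R, go to R
R | baba[_]ab   read _ → write a, move R, go to H
H | babaa[a]b
At halt the head is at cell 5.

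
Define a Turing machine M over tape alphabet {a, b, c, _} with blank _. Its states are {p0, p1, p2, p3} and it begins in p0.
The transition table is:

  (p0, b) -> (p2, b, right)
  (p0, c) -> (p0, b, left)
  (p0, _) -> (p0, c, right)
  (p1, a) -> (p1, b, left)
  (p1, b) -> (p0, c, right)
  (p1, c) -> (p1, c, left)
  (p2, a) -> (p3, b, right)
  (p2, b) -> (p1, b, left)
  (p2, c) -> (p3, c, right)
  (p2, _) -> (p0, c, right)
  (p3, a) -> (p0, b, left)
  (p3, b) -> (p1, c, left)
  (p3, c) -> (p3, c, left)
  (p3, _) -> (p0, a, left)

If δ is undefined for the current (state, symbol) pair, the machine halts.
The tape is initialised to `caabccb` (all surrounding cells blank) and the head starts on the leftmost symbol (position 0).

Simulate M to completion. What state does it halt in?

p0 | ___[c]aabccb   read c → write b, move left, go to p0
p0 | __[_]baabccb   read _ → write c, move right, go to p0
p0 | __c[b]aabccb   read b → write b, move right, go to p2
p2 | __cb[a]abccb   read a → write b, move right, go to p3
p3 | __cbb[a]bccb   read a → write b, move left, go to p0
p0 | __cb[b]bbccb   read b → write b, move right, go to p2
p2 | __cbb[b]bccb   read b → write b, move left, go to p1
p1 | __cb[b]bbccb   read b → write c, move right, go to p0
p0 | __cbc[b]bccb   read b → write b, move right, go to p2
p2 | __cbcb[b]ccb   read b → write b, move left, go to p1
p1 | __cbc[b]bccb   read b → write c, move right, go to p0
p0 | __cbcc[b]ccb   read b → write b, move right, go to p2
p2 | __cbccb[c]cb   read c → write c, move right, go to p3
p3 | __cbccbc[c]b   read c → write c, move left, go to p3
p3 | __cbccb[c]cb   read c → write c, move left, go to p3
p3 | __cbcc[b]ccb   read b → write c, move left, go to p1
p1 | __cbc[c]cccb   read c → write c, move left, go to p1
p1 | __cb[c]ccccb   read c → write c, move left, go to p1
p1 | __c[b]cccccb   read b → write c, move right, go to p0
p0 | __cc[c]ccccb   read c → write b, move left, go to p0
p0 | __c[c]bccccb   read c → write b, move left, go to p0
p0 | __[c]bbccccb   read c → write b, move left, go to p0
p0 | _[_]bbbccccb   read _ → write c, move right, go to p0
p0 | _c[b]bbccccb   read b → write b, move right, go to p2
p2 | _cb[b]bccccb   read b → write b, move left, go to p1
p1 | _c[b]bbccccb   read b → write c, move right, go to p0
p0 | _cc[b]bccccb   read b → write b, move right, go to p2
p2 | _ccb[b]ccccb   read b → write b, move left, go to p1
p1 | _cc[b]bccccb   read b → write c, move right, go to p0
p0 | _ccc[b]ccccb   read b → write b, move right, go to p2
p2 | _cccb[c]cccb   read c → write c, move right, go to p3
p3 | _cccbc[c]ccb   read c → write c, move left, go to p3
p3 | _cccb[c]cccb   read c → write c, move left, go to p3
p3 | _ccc[b]ccccb   read b → write c, move left, go to p1
p1 | _cc[c]cccccb   read c → write c, move left, go to p1
p1 | _c[c]ccccccb   read c → write c, move left, go to p1
p1 | _[c]cccccccb   read c → write c, move left, go to p1
p1 | [_]ccccccccb
No transition is defined for (p1, _); M halts in state p1.

p1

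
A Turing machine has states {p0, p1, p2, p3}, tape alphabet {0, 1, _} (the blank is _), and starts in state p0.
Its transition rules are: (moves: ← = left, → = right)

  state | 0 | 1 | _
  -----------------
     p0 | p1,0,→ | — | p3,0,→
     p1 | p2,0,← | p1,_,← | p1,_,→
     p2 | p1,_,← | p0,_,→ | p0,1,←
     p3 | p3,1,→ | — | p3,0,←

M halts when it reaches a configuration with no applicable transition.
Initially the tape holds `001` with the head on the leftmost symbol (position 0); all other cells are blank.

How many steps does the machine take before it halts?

state=p0 head=0 tape=_[0]01   (p0,0)→(p1,0,→)
state=p1 head=1 tape=_0[0]1   (p1,0)→(p2,0,←)
state=p2 head=0 tape=_[0]01   (p2,0)→(p1,_,←)
state=p1 head=-1 tape=[_]_01   (p1,_)→(p1,_,→)
state=p1 head=0 tape=_[_]01   (p1,_)→(p1,_,→)
state=p1 head=1 tape=__[0]1   (p1,0)→(p2,0,←)
state=p2 head=0 tape=_[_]01   (p2,_)→(p0,1,←)
state=p0 head=-1 tape=[_]101   (p0,_)→(p3,0,→)
state=p3 head=0 tape=0[1]01
M halts after 8 transitions.

8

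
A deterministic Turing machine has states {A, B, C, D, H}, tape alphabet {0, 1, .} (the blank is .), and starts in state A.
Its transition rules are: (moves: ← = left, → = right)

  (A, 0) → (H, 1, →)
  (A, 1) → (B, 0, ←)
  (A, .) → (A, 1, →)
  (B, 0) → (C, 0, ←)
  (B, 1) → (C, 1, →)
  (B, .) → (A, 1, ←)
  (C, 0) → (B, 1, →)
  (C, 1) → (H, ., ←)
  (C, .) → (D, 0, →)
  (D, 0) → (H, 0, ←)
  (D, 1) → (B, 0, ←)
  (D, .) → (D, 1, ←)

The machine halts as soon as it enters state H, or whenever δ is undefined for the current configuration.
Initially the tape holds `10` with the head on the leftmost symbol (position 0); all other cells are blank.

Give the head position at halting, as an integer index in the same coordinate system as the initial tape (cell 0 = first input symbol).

-2

state=A head=0 tape=..[1]0   (A,1)→(B,0,←)
state=B head=-1 tape=.[.]00   (B,.)→(A,1,←)
state=A head=-2 tape=[.]100   (A,.)→(A,1,→)
state=A head=-1 tape=1[1]00   (A,1)→(B,0,←)
state=B head=-2 tape=[1]000   (B,1)→(C,1,→)
state=C head=-1 tape=1[0]00   (C,0)→(B,1,→)
state=B head=0 tape=11[0]0   (B,0)→(C,0,←)
state=C head=-1 tape=1[1]00   (C,1)→(H,.,←)
state=H head=-2 tape=[1].00
At halt the head is at cell -2.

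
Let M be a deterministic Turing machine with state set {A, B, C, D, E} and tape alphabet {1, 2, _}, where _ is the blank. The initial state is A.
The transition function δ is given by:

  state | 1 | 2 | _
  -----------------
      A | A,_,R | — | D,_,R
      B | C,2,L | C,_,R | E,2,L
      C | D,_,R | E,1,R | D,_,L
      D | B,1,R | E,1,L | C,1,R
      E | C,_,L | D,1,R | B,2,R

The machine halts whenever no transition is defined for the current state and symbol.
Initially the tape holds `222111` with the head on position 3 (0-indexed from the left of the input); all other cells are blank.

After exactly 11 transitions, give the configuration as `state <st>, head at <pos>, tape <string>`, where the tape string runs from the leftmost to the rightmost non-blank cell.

state C, head at 6, tape 222__1__2

A | 222[1]11___   read 1 → write _, move R, go to A
A | 222_[1]1___   read 1 → write _, move R, go to A
A | 222__[1]___   read 1 → write _, move R, go to A
A | 222___[_]__   read _ → write _, move R, go to D
D | 222____[_]_   read _ → write 1, move R, go to C
C | 222____1[_]   read _ → write _, move L, go to D
D | 222____[1]_   read 1 → write 1, move R, go to B
B | 222____1[_]   read _ → write 2, move L, go to E
E | 222____[1]2   read 1 → write _, move L, go to C
C | 222___[_]_2   read _ → write _, move L, go to D
D | 222__[_]__2   read _ → write 1, move R, go to C
C | 222__1[_]_2
After 11 steps: state C, head at 6, tape 222__1__2.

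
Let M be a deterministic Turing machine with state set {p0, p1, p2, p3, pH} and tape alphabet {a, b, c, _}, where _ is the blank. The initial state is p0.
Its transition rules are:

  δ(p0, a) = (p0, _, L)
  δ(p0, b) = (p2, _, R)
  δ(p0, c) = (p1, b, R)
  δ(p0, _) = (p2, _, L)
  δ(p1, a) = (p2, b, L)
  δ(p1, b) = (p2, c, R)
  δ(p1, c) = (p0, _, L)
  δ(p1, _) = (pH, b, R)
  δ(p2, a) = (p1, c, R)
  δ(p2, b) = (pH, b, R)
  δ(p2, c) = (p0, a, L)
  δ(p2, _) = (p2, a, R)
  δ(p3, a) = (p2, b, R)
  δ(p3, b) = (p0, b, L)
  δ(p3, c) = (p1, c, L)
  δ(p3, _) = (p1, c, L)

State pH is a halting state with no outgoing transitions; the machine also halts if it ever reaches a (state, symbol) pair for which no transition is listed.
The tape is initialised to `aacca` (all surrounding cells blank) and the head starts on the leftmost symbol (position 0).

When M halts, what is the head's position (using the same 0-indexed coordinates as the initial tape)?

state=p0 head=0 tape=__[a]acca   (p0,a)→(p0,_,L)
state=p0 head=-1 tape=_[_]_acca   (p0,_)→(p2,_,L)
state=p2 head=-2 tape=[_]__acca   (p2,_)→(p2,a,R)
state=p2 head=-1 tape=a[_]_acca   (p2,_)→(p2,a,R)
state=p2 head=0 tape=aa[_]acca   (p2,_)→(p2,a,R)
state=p2 head=1 tape=aaa[a]cca   (p2,a)→(p1,c,R)
state=p1 head=2 tape=aaac[c]ca   (p1,c)→(p0,_,L)
state=p0 head=1 tape=aaa[c]_ca   (p0,c)→(p1,b,R)
state=p1 head=2 tape=aaab[_]ca   (p1,_)→(pH,b,R)
state=pH head=3 tape=aaabb[c]a
At halt the head is at cell 3.

3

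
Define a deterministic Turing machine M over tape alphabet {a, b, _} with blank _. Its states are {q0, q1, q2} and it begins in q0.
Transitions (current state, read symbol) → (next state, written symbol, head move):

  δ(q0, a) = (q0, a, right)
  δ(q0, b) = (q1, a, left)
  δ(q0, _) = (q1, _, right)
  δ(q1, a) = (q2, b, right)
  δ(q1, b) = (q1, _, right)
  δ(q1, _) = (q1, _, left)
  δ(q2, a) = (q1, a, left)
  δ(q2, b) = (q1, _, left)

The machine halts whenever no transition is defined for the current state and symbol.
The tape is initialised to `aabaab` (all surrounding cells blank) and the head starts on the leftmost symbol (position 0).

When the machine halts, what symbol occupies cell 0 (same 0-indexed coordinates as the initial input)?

q0 | [a]abaab   read a → write a, move right, go to q0
q0 | a[a]baab   read a → write a, move right, go to q0
q0 | aa[b]aab   read b → write a, move left, go to q1
q1 | a[a]aaab   read a → write b, move right, go to q2
q2 | ab[a]aab   read a → write a, move left, go to q1
q1 | a[b]aaab   read b → write _, move right, go to q1
q1 | a_[a]aab   read a → write b, move right, go to q2
q2 | a_b[a]ab   read a → write a, move left, go to q1
q1 | a_[b]aab   read b → write _, move right, go to q1
q1 | a__[a]ab   read a → write b, move right, go to q2
q2 | a__b[a]b   read a → write a, move left, go to q1
q1 | a__[b]ab   read b → write _, move right, go to q1
q1 | a___[a]b   read a → write b, move right, go to q2
q2 | a___b[b]   read b → write _, move left, go to q1
q1 | a___[b]_   read b → write _, move right, go to q1
q1 | a____[_]   read _ → write _, move left, go to q1
q1 | a___[_]_   read _ → write _, move left, go to q1
q1 | a__[_]__   read _ → write _, move left, go to q1
q1 | a_[_]___   read _ → write _, move left, go to q1
q1 | a[_]____   read _ → write _, move left, go to q1
q1 | [a]_____   read a → write b, move right, go to q2
q2 | b[_]____
Cell 0 holds b when M halts.

b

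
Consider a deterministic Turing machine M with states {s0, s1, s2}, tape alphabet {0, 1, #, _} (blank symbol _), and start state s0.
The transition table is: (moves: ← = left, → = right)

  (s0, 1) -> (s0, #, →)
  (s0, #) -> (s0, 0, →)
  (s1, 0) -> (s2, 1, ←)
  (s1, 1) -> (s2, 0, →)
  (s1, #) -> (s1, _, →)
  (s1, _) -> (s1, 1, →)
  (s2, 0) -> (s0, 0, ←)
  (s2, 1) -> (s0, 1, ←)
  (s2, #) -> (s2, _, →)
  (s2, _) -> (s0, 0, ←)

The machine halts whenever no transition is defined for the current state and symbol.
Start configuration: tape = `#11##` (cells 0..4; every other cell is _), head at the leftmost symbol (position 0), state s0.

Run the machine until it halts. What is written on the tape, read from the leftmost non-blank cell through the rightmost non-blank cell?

0##00

state=s0 head=0 tape=[#]11##_   (s0,#)→(s0,0,→)
state=s0 head=1 tape=0[1]1##_   (s0,1)→(s0,#,→)
state=s0 head=2 tape=0#[1]##_   (s0,1)→(s0,#,→)
state=s0 head=3 tape=0##[#]#_   (s0,#)→(s0,0,→)
state=s0 head=4 tape=0##0[#]_   (s0,#)→(s0,0,→)
state=s0 head=5 tape=0##00[_]
The non-blank tape span at halt is 0##00.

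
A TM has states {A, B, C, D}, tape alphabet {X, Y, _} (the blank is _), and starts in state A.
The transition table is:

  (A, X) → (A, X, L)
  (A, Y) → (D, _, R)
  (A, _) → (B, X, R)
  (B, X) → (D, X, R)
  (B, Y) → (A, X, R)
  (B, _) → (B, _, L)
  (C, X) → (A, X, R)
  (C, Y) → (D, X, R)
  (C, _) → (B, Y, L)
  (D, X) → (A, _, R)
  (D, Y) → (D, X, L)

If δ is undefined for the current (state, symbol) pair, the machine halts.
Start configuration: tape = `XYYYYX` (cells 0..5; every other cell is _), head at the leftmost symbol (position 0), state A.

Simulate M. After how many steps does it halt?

27

state=A head=0 tape=_[X]YYYYX__   (A,X)→(A,X,L)
state=A head=-1 tape=[_]XYYYYX__   (A,_)→(B,X,R)
state=B head=0 tape=X[X]YYYYX__   (B,X)→(D,X,R)
state=D head=1 tape=XX[Y]YYYX__   (D,Y)→(D,X,L)
state=D head=0 tape=X[X]XYYYX__   (D,X)→(A,_,R)
state=A head=1 tape=X_[X]YYYX__   (A,X)→(A,X,L)
state=A head=0 tape=X[_]XYYYX__   (A,_)→(B,X,R)
state=B head=1 tape=XX[X]YYYX__   (B,X)→(D,X,R)
state=D head=2 tape=XXX[Y]YYX__   (D,Y)→(D,X,L)
state=D head=1 tape=XX[X]XYYX__   (D,X)→(A,_,R)
state=A head=2 tape=XX_[X]YYX__   (A,X)→(A,X,L)
state=A head=1 tape=XX[_]XYYX__   (A,_)→(B,X,R)
state=B head=2 tape=XXX[X]YYX__   (B,X)→(D,X,R)
state=D head=3 tape=XXXX[Y]YX__   (D,Y)→(D,X,L)
state=D head=2 tape=XXX[X]XYX__   (D,X)→(A,_,R)
state=A head=3 tape=XXX_[X]YX__   (A,X)→(A,X,L)
state=A head=2 tape=XXX[_]XYX__   (A,_)→(B,X,R)
state=B head=3 tape=XXXX[X]YX__   (B,X)→(D,X,R)
state=D head=4 tape=XXXXX[Y]X__   (D,Y)→(D,X,L)
state=D head=3 tape=XXXX[X]XX__   (D,X)→(A,_,R)
state=A head=4 tape=XXXX_[X]X__   (A,X)→(A,X,L)
state=A head=3 tape=XXXX[_]XX__   (A,_)→(B,X,R)
state=B head=4 tape=XXXXX[X]X__   (B,X)→(D,X,R)
state=D head=5 tape=XXXXXX[X]__   (D,X)→(A,_,R)
state=A head=6 tape=XXXXXX_[_]_   (A,_)→(B,X,R)
state=B head=7 tape=XXXXXX_X[_]   (B,_)→(B,_,L)
state=B head=6 tape=XXXXXX_[X]_   (B,X)→(D,X,R)
state=D head=7 tape=XXXXXX_X[_]
M halts after 27 transitions.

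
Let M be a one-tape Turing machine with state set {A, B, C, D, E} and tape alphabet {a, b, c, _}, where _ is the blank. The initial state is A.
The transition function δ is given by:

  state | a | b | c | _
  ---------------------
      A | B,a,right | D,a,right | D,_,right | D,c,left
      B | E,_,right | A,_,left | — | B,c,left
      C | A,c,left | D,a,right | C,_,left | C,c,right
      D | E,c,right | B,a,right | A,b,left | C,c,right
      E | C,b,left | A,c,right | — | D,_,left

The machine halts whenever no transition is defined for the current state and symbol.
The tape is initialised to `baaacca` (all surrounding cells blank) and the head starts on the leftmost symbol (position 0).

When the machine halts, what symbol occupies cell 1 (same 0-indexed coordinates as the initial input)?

A | ____[b]aaacca   read b → write a, move right, go to D
D | ____a[a]aacca   read a → write c, move right, go to E
E | ____ac[a]acca   read a → write b, move left, go to C
C | ____a[c]bacca   read c → write _, move left, go to C
C | ____[a]_bacca   read a → write c, move left, go to A
A | ___[_]c_bacca   read _ → write c, move left, go to D
D | __[_]cc_bacca   read _ → write c, move right, go to C
C | __c[c]c_bacca   read c → write _, move left, go to C
C | __[c]_c_bacca   read c → write _, move left, go to C
C | _[_]__c_bacca   read _ → write c, move right, go to C
C | _c[_]_c_bacca   read _ → write c, move right, go to C
C | _cc[_]c_bacca   read _ → write c, move right, go to C
C | _ccc[c]_bacca   read c → write _, move left, go to C
C | _cc[c]__bacca   read c → write _, move left, go to C
C | _c[c]___bacca   read c → write _, move left, go to C
C | _[c]____bacca   read c → write _, move left, go to C
C | [_]_____bacca   read _ → write c, move right, go to C
C | c[_]____bacca   read _ → write c, move right, go to C
C | cc[_]___bacca   read _ → write c, move right, go to C
C | ccc[_]__bacca   read _ → write c, move right, go to C
C | cccc[_]_bacca   read _ → write c, move right, go to C
C | ccccc[_]bacca   read _ → write c, move right, go to C
C | cccccc[b]acca   read b → write a, move right, go to D
D | cccccca[a]cca   read a → write c, move right, go to E
E | ccccccac[c]ca
Cell 1 holds c when M halts.

c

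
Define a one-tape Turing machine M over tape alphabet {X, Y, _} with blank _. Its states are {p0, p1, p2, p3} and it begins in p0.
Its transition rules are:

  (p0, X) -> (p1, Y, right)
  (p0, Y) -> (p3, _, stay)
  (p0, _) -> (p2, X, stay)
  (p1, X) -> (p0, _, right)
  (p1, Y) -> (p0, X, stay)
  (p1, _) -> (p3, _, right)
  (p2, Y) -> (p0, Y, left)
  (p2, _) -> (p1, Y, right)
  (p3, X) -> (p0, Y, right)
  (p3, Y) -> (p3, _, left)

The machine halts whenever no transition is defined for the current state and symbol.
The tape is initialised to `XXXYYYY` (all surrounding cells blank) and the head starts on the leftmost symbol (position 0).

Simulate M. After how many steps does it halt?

state=p0 head=0 tape=[X]XXYYYY__   (p0,X)→(p1,Y,right)
state=p1 head=1 tape=Y[X]XYYYY__   (p1,X)→(p0,_,right)
state=p0 head=2 tape=Y_[X]YYYY__   (p0,X)→(p1,Y,right)
state=p1 head=3 tape=Y_Y[Y]YYY__   (p1,Y)→(p0,X,stay)
state=p0 head=3 tape=Y_Y[X]YYY__   (p0,X)→(p1,Y,right)
state=p1 head=4 tape=Y_YY[Y]YY__   (p1,Y)→(p0,X,stay)
state=p0 head=4 tape=Y_YY[X]YY__   (p0,X)→(p1,Y,right)
state=p1 head=5 tape=Y_YYY[Y]Y__   (p1,Y)→(p0,X,stay)
state=p0 head=5 tape=Y_YYY[X]Y__   (p0,X)→(p1,Y,right)
state=p1 head=6 tape=Y_YYYY[Y]__   (p1,Y)→(p0,X,stay)
state=p0 head=6 tape=Y_YYYY[X]__   (p0,X)→(p1,Y,right)
state=p1 head=7 tape=Y_YYYYY[_]_   (p1,_)→(p3,_,right)
state=p3 head=8 tape=Y_YYYYY_[_]
M halts after 12 transitions.

12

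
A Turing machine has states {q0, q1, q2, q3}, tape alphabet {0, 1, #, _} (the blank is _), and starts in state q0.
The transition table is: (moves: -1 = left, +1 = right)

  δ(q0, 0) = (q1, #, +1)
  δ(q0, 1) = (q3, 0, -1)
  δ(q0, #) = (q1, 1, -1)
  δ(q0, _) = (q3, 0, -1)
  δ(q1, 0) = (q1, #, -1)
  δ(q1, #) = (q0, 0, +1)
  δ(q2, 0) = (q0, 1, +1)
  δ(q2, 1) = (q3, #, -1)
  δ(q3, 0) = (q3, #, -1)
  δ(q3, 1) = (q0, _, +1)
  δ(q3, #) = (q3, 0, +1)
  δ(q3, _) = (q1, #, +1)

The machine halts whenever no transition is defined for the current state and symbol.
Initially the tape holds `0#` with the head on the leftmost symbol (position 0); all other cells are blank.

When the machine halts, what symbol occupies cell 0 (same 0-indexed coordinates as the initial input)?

1

state=q0 head=0 tape=__[0]#_   (q0,0)→(q1,#,+1)
state=q1 head=1 tape=__#[#]_   (q1,#)→(q0,0,+1)
state=q0 head=2 tape=__#0[_]   (q0,_)→(q3,0,-1)
state=q3 head=1 tape=__#[0]0   (q3,0)→(q3,#,-1)
state=q3 head=0 tape=__[#]#0   (q3,#)→(q3,0,+1)
state=q3 head=1 tape=__0[#]0   (q3,#)→(q3,0,+1)
state=q3 head=2 tape=__00[0]   (q3,0)→(q3,#,-1)
state=q3 head=1 tape=__0[0]#   (q3,0)→(q3,#,-1)
state=q3 head=0 tape=__[0]##   (q3,0)→(q3,#,-1)
state=q3 head=-1 tape=_[_]###   (q3,_)→(q1,#,+1)
state=q1 head=0 tape=_#[#]##   (q1,#)→(q0,0,+1)
state=q0 head=1 tape=_#0[#]#   (q0,#)→(q1,1,-1)
state=q1 head=0 tape=_#[0]1#   (q1,0)→(q1,#,-1)
state=q1 head=-1 tape=_[#]#1#   (q1,#)→(q0,0,+1)
state=q0 head=0 tape=_0[#]1#   (q0,#)→(q1,1,-1)
state=q1 head=-1 tape=_[0]11#   (q1,0)→(q1,#,-1)
state=q1 head=-2 tape=[_]#11#
Cell 0 holds 1 when M halts.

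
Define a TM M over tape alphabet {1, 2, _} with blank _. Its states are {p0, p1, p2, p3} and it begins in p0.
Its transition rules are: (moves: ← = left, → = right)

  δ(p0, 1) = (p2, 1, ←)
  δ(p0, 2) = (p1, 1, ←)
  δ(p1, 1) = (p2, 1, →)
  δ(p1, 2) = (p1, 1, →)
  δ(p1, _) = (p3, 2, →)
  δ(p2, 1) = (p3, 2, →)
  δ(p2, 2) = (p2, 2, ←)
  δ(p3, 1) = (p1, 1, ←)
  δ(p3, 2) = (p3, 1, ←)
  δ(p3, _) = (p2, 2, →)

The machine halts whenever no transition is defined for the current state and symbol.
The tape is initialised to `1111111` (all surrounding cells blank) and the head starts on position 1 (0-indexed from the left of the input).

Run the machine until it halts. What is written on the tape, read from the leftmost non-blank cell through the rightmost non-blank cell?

p0 | 1[1]11111__   read 1 → write 1, move ←, go to p2
p2 | [1]111111__   read 1 → write 2, move →, go to p3
p3 | 2[1]11111__   read 1 → write 1, move ←, go to p1
p1 | [2]111111__   read 2 → write 1, move →, go to p1
p1 | 1[1]11111__   read 1 → write 1, move →, go to p2
p2 | 11[1]1111__   read 1 → write 2, move →, go to p3
p3 | 112[1]111__   read 1 → write 1, move ←, go to p1
p1 | 11[2]1111__   read 2 → write 1, move →, go to p1
p1 | 111[1]111__   read 1 → write 1, move →, go to p2
p2 | 1111[1]11__   read 1 → write 2, move →, go to p3
p3 | 11112[1]1__   read 1 → write 1, move ←, go to p1
p1 | 1111[2]11__   read 2 → write 1, move →, go to p1
p1 | 11111[1]1__   read 1 → write 1, move →, go to p2
p2 | 111111[1]__   read 1 → write 2, move →, go to p3
p3 | 1111112[_]_   read _ → write 2, move →, go to p2
p2 | 11111122[_]
The non-blank tape span at halt is 11111122.

11111122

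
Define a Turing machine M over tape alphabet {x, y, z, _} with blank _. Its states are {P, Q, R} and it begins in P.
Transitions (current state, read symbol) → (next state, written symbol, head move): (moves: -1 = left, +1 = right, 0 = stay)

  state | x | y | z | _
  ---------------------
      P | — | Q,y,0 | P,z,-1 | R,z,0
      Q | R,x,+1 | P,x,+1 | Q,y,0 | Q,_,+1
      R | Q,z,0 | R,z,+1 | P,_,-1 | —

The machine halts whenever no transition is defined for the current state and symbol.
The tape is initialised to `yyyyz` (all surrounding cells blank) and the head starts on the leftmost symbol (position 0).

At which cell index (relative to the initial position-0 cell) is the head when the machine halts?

3

P | [y]yyyz   read y → write y, move 0, go to Q
Q | [y]yyyz   read y → write x, move +1, go to P
P | x[y]yyz   read y → write y, move 0, go to Q
Q | x[y]yyz   read y → write x, move +1, go to P
P | xx[y]yz   read y → write y, move 0, go to Q
Q | xx[y]yz   read y → write x, move +1, go to P
P | xxx[y]z   read y → write y, move 0, go to Q
Q | xxx[y]z   read y → write x, move +1, go to P
P | xxxx[z]   read z → write z, move -1, go to P
P | xxx[x]z
At halt the head is at cell 3.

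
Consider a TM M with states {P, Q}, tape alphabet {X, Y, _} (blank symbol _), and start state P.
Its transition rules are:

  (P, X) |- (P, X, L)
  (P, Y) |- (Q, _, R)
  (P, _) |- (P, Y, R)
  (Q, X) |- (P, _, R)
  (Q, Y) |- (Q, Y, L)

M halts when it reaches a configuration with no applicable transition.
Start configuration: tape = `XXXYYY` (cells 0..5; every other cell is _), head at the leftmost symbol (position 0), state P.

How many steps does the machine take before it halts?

P | _[X]XXYYY   read X → write X, move L, go to P
P | [_]XXXYYY   read _ → write Y, move R, go to P
P | Y[X]XXYYY   read X → write X, move L, go to P
P | [Y]XXXYYY   read Y → write _, move R, go to Q
Q | _[X]XXYYY   read X → write _, move R, go to P
P | __[X]XYYY   read X → write X, move L, go to P
P | _[_]XXYYY   read _ → write Y, move R, go to P
P | _Y[X]XYYY   read X → write X, move L, go to P
P | _[Y]XXYYY   read Y → write _, move R, go to Q
Q | __[X]XYYY   read X → write _, move R, go to P
P | ___[X]YYY   read X → write X, move L, go to P
P | __[_]XYYY   read _ → write Y, move R, go to P
P | __Y[X]YYY   read X → write X, move L, go to P
P | __[Y]XYYY   read Y → write _, move R, go to Q
Q | ___[X]YYY   read X → write _, move R, go to P
P | ____[Y]YY   read Y → write _, move R, go to Q
Q | _____[Y]Y   read Y → write Y, move L, go to Q
Q | ____[_]YY
M halts after 17 transitions.

17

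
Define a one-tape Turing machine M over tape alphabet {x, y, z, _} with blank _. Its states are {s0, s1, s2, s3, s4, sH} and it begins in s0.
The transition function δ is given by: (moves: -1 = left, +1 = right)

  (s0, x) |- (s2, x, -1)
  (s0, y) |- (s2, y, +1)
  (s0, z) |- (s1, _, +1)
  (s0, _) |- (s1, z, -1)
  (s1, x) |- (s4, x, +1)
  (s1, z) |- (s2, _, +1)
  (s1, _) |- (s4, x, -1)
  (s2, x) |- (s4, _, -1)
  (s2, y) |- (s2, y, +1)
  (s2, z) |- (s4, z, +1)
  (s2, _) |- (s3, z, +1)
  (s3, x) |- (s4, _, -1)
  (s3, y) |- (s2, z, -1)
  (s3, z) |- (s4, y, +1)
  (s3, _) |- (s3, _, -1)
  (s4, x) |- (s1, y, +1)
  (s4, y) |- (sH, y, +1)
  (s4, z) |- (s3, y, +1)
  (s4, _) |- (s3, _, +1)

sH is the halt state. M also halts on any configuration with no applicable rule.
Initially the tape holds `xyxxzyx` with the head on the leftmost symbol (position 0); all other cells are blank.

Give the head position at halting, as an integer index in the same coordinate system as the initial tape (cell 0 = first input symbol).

7

s0 | __[x]yxxzyx_   read x → write x, move -1, go to s2
s2 | _[_]xyxxzyx_   read _ → write z, move +1, go to s3
s3 | _z[x]yxxzyx_   read x → write _, move -1, go to s4
s4 | _[z]_yxxzyx_   read z → write y, move +1, go to s3
s3 | _y[_]yxxzyx_   read _ → write _, move -1, go to s3
s3 | _[y]_yxxzyx_   read y → write z, move -1, go to s2
s2 | [_]z_yxxzyx_   read _ → write z, move +1, go to s3
s3 | z[z]_yxxzyx_   read z → write y, move +1, go to s4
s4 | zy[_]yxxzyx_   read _ → write _, move +1, go to s3
s3 | zy_[y]xxzyx_   read y → write z, move -1, go to s2
s2 | zy[_]zxxzyx_   read _ → write z, move +1, go to s3
s3 | zyz[z]xxzyx_   read z → write y, move +1, go to s4
s4 | zyzy[x]xzyx_   read x → write y, move +1, go to s1
s1 | zyzyy[x]zyx_   read x → write x, move +1, go to s4
s4 | zyzyyx[z]yx_   read z → write y, move +1, go to s3
s3 | zyzyyxy[y]x_   read y → write z, move -1, go to s2
s2 | zyzyyx[y]zx_   read y → write y, move +1, go to s2
s2 | zyzyyxy[z]x_   read z → write z, move +1, go to s4
s4 | zyzyyxyz[x]_   read x → write y, move +1, go to s1
s1 | zyzyyxyzy[_]   read _ → write x, move -1, go to s4
s4 | zyzyyxyz[y]x   read y → write y, move +1, go to sH
sH | zyzyyxyzy[x]
At halt the head is at cell 7.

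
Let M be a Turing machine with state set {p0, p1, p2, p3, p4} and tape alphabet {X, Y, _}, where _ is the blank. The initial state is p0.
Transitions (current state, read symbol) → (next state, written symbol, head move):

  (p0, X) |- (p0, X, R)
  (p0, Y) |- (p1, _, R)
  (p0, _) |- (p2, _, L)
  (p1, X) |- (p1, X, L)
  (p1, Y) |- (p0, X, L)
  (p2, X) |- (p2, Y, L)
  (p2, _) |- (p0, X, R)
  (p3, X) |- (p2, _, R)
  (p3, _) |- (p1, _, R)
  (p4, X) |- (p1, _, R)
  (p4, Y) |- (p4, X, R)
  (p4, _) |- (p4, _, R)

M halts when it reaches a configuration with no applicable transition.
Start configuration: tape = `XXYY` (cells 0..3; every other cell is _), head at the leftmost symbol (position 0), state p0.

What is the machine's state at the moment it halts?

p1

p0 | __[X]XYY   read X → write X, move R, go to p0
p0 | __X[X]YY   read X → write X, move R, go to p0
p0 | __XX[Y]Y   read Y → write _, move R, go to p1
p1 | __XX_[Y]   read Y → write X, move L, go to p0
p0 | __XX[_]X   read _ → write _, move L, go to p2
p2 | __X[X]_X   read X → write Y, move L, go to p2
p2 | __[X]Y_X   read X → write Y, move L, go to p2
p2 | _[_]YY_X   read _ → write X, move R, go to p0
p0 | _X[Y]Y_X   read Y → write _, move R, go to p1
p1 | _X_[Y]_X   read Y → write X, move L, go to p0
p0 | _X[_]X_X   read _ → write _, move L, go to p2
p2 | _[X]_X_X   read X → write Y, move L, go to p2
p2 | [_]Y_X_X   read _ → write X, move R, go to p0
p0 | X[Y]_X_X   read Y → write _, move R, go to p1
p1 | X_[_]X_X
No transition is defined for (p1, _); M halts in state p1.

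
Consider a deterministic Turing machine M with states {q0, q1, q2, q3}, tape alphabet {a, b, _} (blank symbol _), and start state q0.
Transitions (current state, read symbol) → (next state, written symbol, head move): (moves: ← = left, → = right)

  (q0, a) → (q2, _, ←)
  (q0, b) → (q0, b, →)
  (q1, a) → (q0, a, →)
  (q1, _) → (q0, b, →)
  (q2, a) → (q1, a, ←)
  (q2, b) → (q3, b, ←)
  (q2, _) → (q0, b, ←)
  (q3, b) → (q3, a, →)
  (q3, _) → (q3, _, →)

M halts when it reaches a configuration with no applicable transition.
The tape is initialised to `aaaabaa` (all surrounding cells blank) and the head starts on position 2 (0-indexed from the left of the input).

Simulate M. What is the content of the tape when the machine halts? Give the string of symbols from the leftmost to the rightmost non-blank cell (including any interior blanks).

a___abaa

state=q0 head=2 tape=__aa[a]abaa   (q0,a)→(q2,_,←)
state=q2 head=1 tape=__a[a]_abaa   (q2,a)→(q1,a,←)
state=q1 head=0 tape=__[a]a_abaa   (q1,a)→(q0,a,→)
state=q0 head=1 tape=__a[a]_abaa   (q0,a)→(q2,_,←)
state=q2 head=0 tape=__[a]__abaa   (q2,a)→(q1,a,←)
state=q1 head=-1 tape=_[_]a__abaa   (q1,_)→(q0,b,→)
state=q0 head=0 tape=_b[a]__abaa   (q0,a)→(q2,_,←)
state=q2 head=-1 tape=_[b]___abaa   (q2,b)→(q3,b,←)
state=q3 head=-2 tape=[_]b___abaa   (q3,_)→(q3,_,→)
state=q3 head=-1 tape=_[b]___abaa   (q3,b)→(q3,a,→)
state=q3 head=0 tape=_a[_]__abaa   (q3,_)→(q3,_,→)
state=q3 head=1 tape=_a_[_]_abaa   (q3,_)→(q3,_,→)
state=q3 head=2 tape=_a__[_]abaa   (q3,_)→(q3,_,→)
state=q3 head=3 tape=_a___[a]baa
The non-blank tape span at halt is a___abaa.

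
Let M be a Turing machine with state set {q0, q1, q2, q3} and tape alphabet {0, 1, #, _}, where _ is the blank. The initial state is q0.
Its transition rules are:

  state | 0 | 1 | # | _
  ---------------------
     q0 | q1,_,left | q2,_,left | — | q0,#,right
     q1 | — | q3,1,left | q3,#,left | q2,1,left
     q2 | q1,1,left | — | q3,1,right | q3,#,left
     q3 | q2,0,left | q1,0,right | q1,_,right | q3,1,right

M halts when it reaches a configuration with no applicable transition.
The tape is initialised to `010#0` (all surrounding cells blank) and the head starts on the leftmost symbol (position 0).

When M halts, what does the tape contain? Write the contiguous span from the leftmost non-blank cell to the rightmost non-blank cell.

q0 | _____[0]10#0   read 0 → write _, move left, go to q1
q1 | ____[_]_10#0   read _ → write 1, move left, go to q2
q2 | ___[_]1_10#0   read _ → write #, move left, go to q3
q3 | __[_]#1_10#0   read _ → write 1, move right, go to q3
q3 | __1[#]1_10#0   read # → write _, move right, go to q1
q1 | __1_[1]_10#0   read 1 → write 1, move left, go to q3
q3 | __1[_]1_10#0   read _ → write 1, move right, go to q3
q3 | __11[1]_10#0   read 1 → write 0, move right, go to q1
q1 | __110[_]10#0   read _ → write 1, move left, go to q2
q2 | __11[0]110#0   read 0 → write 1, move left, go to q1
q1 | __1[1]1110#0   read 1 → write 1, move left, go to q3
q3 | __[1]11110#0   read 1 → write 0, move right, go to q1
q1 | __0[1]1110#0   read 1 → write 1, move left, go to q3
q3 | __[0]11110#0   read 0 → write 0, move left, go to q2
q2 | _[_]011110#0   read _ → write #, move left, go to q3
q3 | [_]#011110#0   read _ → write 1, move right, go to q3
q3 | 1[#]011110#0   read # → write _, move right, go to q1
q1 | 1_[0]11110#0
The non-blank tape span at halt is 1_011110#0.

1_011110#0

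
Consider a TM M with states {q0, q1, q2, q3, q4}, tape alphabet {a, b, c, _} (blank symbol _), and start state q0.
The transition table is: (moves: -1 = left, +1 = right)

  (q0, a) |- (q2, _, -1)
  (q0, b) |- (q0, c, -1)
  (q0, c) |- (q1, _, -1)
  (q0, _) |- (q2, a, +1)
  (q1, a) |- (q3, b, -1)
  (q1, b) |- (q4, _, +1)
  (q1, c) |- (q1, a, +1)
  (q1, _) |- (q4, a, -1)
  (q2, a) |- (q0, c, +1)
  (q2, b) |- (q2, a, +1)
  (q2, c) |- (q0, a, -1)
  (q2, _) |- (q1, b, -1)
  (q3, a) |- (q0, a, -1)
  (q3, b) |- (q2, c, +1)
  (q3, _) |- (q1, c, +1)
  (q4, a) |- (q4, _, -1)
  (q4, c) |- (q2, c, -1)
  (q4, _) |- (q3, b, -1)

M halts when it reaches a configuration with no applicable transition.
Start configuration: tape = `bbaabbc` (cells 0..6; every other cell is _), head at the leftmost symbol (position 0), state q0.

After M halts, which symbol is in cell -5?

state=q0 head=0 tape=_____[b]baabbc   (q0,b)→(q0,c,-1)
state=q0 head=-1 tape=____[_]cbaabbc   (q0,_)→(q2,a,+1)
state=q2 head=0 tape=____a[c]baabbc   (q2,c)→(q0,a,-1)
state=q0 head=-1 tape=____[a]abaabbc   (q0,a)→(q2,_,-1)
state=q2 head=-2 tape=___[_]_abaabbc   (q2,_)→(q1,b,-1)
state=q1 head=-3 tape=__[_]b_abaabbc   (q1,_)→(q4,a,-1)
state=q4 head=-4 tape=_[_]ab_abaabbc   (q4,_)→(q3,b,-1)
state=q3 head=-5 tape=[_]bab_abaabbc   (q3,_)→(q1,c,+1)
state=q1 head=-4 tape=c[b]ab_abaabbc   (q1,b)→(q4,_,+1)
state=q4 head=-3 tape=c_[a]b_abaabbc   (q4,a)→(q4,_,-1)
state=q4 head=-4 tape=c[_]_b_abaabbc   (q4,_)→(q3,b,-1)
state=q3 head=-5 tape=[c]b_b_abaabbc
Cell -5 holds c when M halts.

c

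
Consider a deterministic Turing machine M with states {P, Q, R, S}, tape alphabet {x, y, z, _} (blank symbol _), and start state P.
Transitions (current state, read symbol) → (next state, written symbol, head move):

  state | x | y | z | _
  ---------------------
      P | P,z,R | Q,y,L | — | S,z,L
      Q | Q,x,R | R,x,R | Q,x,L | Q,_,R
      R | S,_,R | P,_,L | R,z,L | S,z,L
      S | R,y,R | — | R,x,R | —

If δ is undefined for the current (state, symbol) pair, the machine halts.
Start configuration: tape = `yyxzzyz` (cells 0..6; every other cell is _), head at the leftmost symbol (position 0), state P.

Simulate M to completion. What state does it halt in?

state=P head=0 tape=_[y]yxzzyz_   (P,y)→(Q,y,L)
state=Q head=-1 tape=[_]yyxzzyz_   (Q,_)→(Q,_,R)
state=Q head=0 tape=_[y]yxzzyz_   (Q,y)→(R,x,R)
state=R head=1 tape=_x[y]xzzyz_   (R,y)→(P,_,L)
state=P head=0 tape=_[x]_xzzyz_   (P,x)→(P,z,R)
state=P head=1 tape=_z[_]xzzyz_   (P,_)→(S,z,L)
state=S head=0 tape=_[z]zxzzyz_   (S,z)→(R,x,R)
state=R head=1 tape=_x[z]xzzyz_   (R,z)→(R,z,L)
state=R head=0 tape=_[x]zxzzyz_   (R,x)→(S,_,R)
state=S head=1 tape=__[z]xzzyz_   (S,z)→(R,x,R)
state=R head=2 tape=__x[x]zzyz_   (R,x)→(S,_,R)
state=S head=3 tape=__x_[z]zyz_   (S,z)→(R,x,R)
state=R head=4 tape=__x_x[z]yz_   (R,z)→(R,z,L)
state=R head=3 tape=__x_[x]zyz_   (R,x)→(S,_,R)
state=S head=4 tape=__x__[z]yz_   (S,z)→(R,x,R)
state=R head=5 tape=__x__x[y]z_   (R,y)→(P,_,L)
state=P head=4 tape=__x__[x]_z_   (P,x)→(P,z,R)
state=P head=5 tape=__x__z[_]z_   (P,_)→(S,z,L)
state=S head=4 tape=__x__[z]zz_   (S,z)→(R,x,R)
state=R head=5 tape=__x__x[z]z_   (R,z)→(R,z,L)
state=R head=4 tape=__x__[x]zz_   (R,x)→(S,_,R)
state=S head=5 tape=__x___[z]z_   (S,z)→(R,x,R)
state=R head=6 tape=__x___x[z]_   (R,z)→(R,z,L)
state=R head=5 tape=__x___[x]z_   (R,x)→(S,_,R)
state=S head=6 tape=__x____[z]_   (S,z)→(R,x,R)
state=R head=7 tape=__x____x[_]   (R,_)→(S,z,L)
state=S head=6 tape=__x____[x]z   (S,x)→(R,y,R)
state=R head=7 tape=__x____y[z]   (R,z)→(R,z,L)
state=R head=6 tape=__x____[y]z   (R,y)→(P,_,L)
state=P head=5 tape=__x___[_]_z   (P,_)→(S,z,L)
state=S head=4 tape=__x__[_]z_z
No transition is defined for (S, _); M halts in state S.

S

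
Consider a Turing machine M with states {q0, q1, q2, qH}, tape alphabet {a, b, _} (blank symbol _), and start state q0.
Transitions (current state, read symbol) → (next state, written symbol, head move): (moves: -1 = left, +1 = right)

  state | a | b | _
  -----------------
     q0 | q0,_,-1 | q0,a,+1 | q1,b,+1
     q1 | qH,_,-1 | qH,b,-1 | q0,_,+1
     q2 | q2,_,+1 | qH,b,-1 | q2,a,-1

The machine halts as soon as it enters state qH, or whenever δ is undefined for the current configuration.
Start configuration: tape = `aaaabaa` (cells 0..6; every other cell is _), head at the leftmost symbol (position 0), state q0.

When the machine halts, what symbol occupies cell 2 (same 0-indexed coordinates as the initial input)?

b

q0 | _[a]aaabaa   read a → write _, move -1, go to q0
q0 | [_]_aaabaa   read _ → write b, move +1, go to q1
q1 | b[_]aaabaa   read _ → write _, move +1, go to q0
q0 | b_[a]aabaa   read a → write _, move -1, go to q0
q0 | b[_]_aabaa   read _ → write b, move +1, go to q1
q1 | bb[_]aabaa   read _ → write _, move +1, go to q0
q0 | bb_[a]abaa   read a → write _, move -1, go to q0
q0 | bb[_]_abaa   read _ → write b, move +1, go to q1
q1 | bbb[_]abaa   read _ → write _, move +1, go to q0
q0 | bbb_[a]baa   read a → write _, move -1, go to q0
q0 | bbb[_]_baa   read _ → write b, move +1, go to q1
q1 | bbbb[_]baa   read _ → write _, move +1, go to q0
q0 | bbbb_[b]aa   read b → write a, move +1, go to q0
q0 | bbbb_a[a]a   read a → write _, move -1, go to q0
q0 | bbbb_[a]_a   read a → write _, move -1, go to q0
q0 | bbbb[_]__a   read _ → write b, move +1, go to q1
q1 | bbbbb[_]_a   read _ → write _, move +1, go to q0
q0 | bbbbb_[_]a   read _ → write b, move +1, go to q1
q1 | bbbbb_b[a]   read a → write _, move -1, go to qH
qH | bbbbb_[b]_
Cell 2 holds b when M halts.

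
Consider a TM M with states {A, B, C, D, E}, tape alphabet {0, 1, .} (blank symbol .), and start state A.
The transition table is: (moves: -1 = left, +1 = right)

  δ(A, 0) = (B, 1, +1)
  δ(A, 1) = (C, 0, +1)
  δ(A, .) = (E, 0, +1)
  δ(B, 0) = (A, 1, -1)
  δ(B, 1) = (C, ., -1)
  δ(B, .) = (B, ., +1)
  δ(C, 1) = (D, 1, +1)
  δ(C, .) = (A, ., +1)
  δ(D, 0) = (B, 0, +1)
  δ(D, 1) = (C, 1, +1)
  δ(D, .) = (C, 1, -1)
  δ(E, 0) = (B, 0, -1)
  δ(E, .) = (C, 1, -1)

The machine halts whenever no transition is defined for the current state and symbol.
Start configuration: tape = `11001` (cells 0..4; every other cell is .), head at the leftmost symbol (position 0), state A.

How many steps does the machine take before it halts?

A | [1]1001....   read 1 → write 0, move +1, go to C
C | 0[1]001....   read 1 → write 1, move +1, go to D
D | 01[0]01....   read 0 → write 0, move +1, go to B
B | 010[0]1....   read 0 → write 1, move -1, go to A
A | 01[0]11....   read 0 → write 1, move +1, go to B
B | 011[1]1....   read 1 → write ., move -1, go to C
C | 01[1].1....   read 1 → write 1, move +1, go to D
D | 011[.]1....   read . → write 1, move -1, go to C
C | 01[1]11....   read 1 → write 1, move +1, go to D
D | 011[1]1....   read 1 → write 1, move +1, go to C
C | 0111[1]....   read 1 → write 1, move +1, go to D
D | 01111[.]...   read . → write 1, move -1, go to C
C | 0111[1]1...   read 1 → write 1, move +1, go to D
D | 01111[1]...   read 1 → write 1, move +1, go to C
C | 011111[.]..   read . → write ., move +1, go to A
A | 011111.[.].   read . → write 0, move +1, go to E
E | 011111.0[.]   read . → write 1, move -1, go to C
C | 011111.[0]1
M halts after 17 transitions.

17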